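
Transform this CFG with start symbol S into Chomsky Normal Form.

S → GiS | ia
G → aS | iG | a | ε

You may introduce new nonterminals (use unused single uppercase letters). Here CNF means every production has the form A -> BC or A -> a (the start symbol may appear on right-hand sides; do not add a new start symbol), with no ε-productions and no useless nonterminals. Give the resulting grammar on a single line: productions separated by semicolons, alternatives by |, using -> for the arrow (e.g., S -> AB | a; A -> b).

S -> BA | BS | GC; A -> a; B -> i; C -> BS; G -> a | i | AS | BG

Nullable: {G}; after ε-elimination: S -> iS | ia | GiS; G -> a | i | aS | iG.
No unit productions to eliminate.
TERM: introduce A -> a, B -> i and substitute in every rule of length ≥2.
BIN: S -> GBS becomes S -> GC, C -> BS.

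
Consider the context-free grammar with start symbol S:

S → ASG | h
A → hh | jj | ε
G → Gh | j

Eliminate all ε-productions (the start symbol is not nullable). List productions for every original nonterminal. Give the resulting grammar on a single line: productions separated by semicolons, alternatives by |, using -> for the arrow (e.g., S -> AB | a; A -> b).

S -> h | SG | ASG; A -> hh | jj; G -> j | Gh

Nullable set: {A}.
S -> ASG: A nullable, giving ASG | SG.
Drop A -> ε.
Unchanged (no nullable symbols): S -> h; A -> hh; A -> jj; G -> Gh; G -> j.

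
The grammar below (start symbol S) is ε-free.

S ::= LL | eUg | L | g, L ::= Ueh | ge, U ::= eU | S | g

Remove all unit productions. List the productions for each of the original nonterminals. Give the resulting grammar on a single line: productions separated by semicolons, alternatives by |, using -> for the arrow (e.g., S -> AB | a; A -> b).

S -> g | LL | ge | Ueh | eUg; L -> ge | Ueh; U -> g | LL | eU | ge | Ueh | eUg

Unit productions: S->L, U->S.
Unit pairs (A ⇒* B via units): (S,L), (U,L), (U,S).
S: inherits non-unit rules of {L, S} → LL | Ueh | eUg | g | ge.
L: inherits non-unit rules of {L} → Ueh | ge.
U: inherits non-unit rules of {L, S, U} → LL | Ueh | eU | eUg | g | ge.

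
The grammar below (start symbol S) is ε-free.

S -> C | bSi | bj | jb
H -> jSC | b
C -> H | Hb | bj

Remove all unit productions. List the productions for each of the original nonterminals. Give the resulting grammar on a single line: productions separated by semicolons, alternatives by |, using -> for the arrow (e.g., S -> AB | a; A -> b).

S -> b | Hb | bj | jb | bSi | jSC; C -> b | Hb | bj | jSC; H -> b | jSC

Unit productions: C->H, S->C.
Unit pairs (A ⇒* B via units): (C,H), (S,C), (S,H).
S: inherits non-unit rules of {C, H, S} → Hb | b | bSi | bj | jSC | jb.
C: inherits non-unit rules of {C, H} → Hb | b | bj | jSC.
H: inherits non-unit rules of {H} → b | jSC.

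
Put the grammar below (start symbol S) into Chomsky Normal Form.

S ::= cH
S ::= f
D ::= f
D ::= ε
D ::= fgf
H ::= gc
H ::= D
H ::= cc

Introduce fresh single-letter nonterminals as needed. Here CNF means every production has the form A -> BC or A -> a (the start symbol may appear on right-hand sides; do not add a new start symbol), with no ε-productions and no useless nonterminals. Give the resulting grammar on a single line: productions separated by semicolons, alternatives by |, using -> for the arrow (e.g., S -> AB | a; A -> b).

S -> c | f | CH; A -> f; B -> g; C -> c; F -> BA; H -> f | AF | BC | CC

Nullable: {D, H}; after ε-elimination: S -> c | f | cH; D -> f | fgf; H -> D | cc | gc.
After unit-elimination: S -> c | f | cH; D -> f | fgf; H -> f | cc | gc | fgf.
TERM: introduce C -> c, A -> f, B -> g and substitute in every rule of length ≥2.
BIN: D -> ABA becomes D -> AE, E -> BA; H -> ABA becomes H -> AF, F -> BA.
Drop unreachable/unproductive: D.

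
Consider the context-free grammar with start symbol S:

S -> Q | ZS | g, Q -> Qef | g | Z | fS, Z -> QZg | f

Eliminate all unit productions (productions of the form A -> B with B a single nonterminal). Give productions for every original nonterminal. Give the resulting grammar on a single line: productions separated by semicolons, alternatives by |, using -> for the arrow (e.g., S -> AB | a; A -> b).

Unit productions: Q->Z, S->Q.
Unit pairs (A ⇒* B via units): (Q,Z), (S,Q), (S,Z).
S: inherits non-unit rules of {Q, S, Z} → QZg | Qef | ZS | f | fS | g.
Q: inherits non-unit rules of {Q, Z} → QZg | Qef | f | fS | g.
Z: inherits non-unit rules of {Z} → QZg | f.

S -> f | g | ZS | fS | QZg | Qef; Q -> f | g | fS | QZg | Qef; Z -> f | QZg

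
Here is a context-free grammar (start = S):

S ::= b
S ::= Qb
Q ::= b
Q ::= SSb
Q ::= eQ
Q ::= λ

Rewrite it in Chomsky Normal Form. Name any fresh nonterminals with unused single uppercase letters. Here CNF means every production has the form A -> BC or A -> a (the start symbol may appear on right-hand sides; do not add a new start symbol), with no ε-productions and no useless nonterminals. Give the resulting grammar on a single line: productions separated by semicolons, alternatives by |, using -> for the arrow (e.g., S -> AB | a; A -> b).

Nullable: {Q}; after ε-elimination: S -> b | Qb; Q -> b | e | eQ | SSb.
No unit productions to eliminate.
TERM: introduce A -> b, B -> e and substitute in every rule of length ≥2.
BIN: Q -> SSA becomes Q -> SC, C -> SA.

S -> b | QA; A -> b; B -> e; C -> SA; Q -> b | e | BQ | SC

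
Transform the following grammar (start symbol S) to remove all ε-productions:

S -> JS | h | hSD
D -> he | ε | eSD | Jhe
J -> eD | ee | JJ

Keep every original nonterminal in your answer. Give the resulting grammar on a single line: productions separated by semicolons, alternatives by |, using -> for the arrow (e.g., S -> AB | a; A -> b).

S -> h | JS | hS | hSD; D -> eS | he | Jhe | eSD; J -> e | JJ | eD | ee

Nullable set: {D}.
S -> hSD: D nullable, giving hS | hSD.
Drop D -> ε.
D -> eSD: D nullable, giving eS | eSD.
J -> eD: D nullable, giving e | eD.
Unchanged (no nullable symbols): S -> JS; S -> h; D -> Jhe; D -> he; J -> JJ; J -> ee.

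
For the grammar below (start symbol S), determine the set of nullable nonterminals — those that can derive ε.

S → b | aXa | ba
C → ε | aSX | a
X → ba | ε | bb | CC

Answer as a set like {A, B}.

Directly nullable (have an ε-rule): {C, X}.
Not nullable: S — each has a terminal in every rule's right-hand side or depends on a non-nullable symbol.

{C, X}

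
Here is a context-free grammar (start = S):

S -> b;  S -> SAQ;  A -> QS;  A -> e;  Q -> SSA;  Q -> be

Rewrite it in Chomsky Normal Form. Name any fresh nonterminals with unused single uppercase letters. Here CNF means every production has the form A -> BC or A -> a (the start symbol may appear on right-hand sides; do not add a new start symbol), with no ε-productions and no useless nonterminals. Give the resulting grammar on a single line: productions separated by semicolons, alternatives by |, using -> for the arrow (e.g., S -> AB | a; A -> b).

S -> b | SE; A -> e | QS; B -> b; C -> e; D -> SA; E -> AQ; Q -> BC | SD

No ε-productions.
No unit productions to eliminate.
TERM: introduce B -> b, C -> e and substitute in every rule of length ≥2.
BIN: Q -> SSA becomes Q -> SD, D -> SA; S -> SAQ becomes S -> SE, E -> AQ.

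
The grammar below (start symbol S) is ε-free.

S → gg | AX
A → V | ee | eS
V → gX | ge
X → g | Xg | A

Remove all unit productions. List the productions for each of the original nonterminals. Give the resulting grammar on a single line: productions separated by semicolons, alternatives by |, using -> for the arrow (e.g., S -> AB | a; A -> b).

Unit productions: A->V, X->A.
Unit pairs (A ⇒* B via units): (A,V), (X,A), (X,V).
S: inherits non-unit rules of {S} → AX | gg.
A: inherits non-unit rules of {A, V} → eS | ee | gX | ge.
V: inherits non-unit rules of {V} → gX | ge.
X: inherits non-unit rules of {A, V, X} → Xg | eS | ee | g | gX | ge.

S -> AX | gg; A -> eS | ee | gX | ge; V -> gX | ge; X -> g | Xg | eS | ee | gX | ge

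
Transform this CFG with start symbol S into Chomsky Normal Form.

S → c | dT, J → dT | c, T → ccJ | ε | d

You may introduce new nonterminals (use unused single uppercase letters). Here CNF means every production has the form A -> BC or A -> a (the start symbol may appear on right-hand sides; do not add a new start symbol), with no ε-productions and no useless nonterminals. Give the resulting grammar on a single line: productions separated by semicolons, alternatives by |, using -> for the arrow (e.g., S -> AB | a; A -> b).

Nullable: {T}; after ε-elimination: S -> c | d | dT; J -> c | d | dT; T -> d | ccJ.
No unit productions to eliminate.
TERM: introduce B -> c, A -> d and substitute in every rule of length ≥2.
BIN: T -> BBJ becomes T -> BC, C -> BJ.

S -> c | d | AT; A -> d; B -> c; C -> BJ; J -> c | d | AT; T -> d | BC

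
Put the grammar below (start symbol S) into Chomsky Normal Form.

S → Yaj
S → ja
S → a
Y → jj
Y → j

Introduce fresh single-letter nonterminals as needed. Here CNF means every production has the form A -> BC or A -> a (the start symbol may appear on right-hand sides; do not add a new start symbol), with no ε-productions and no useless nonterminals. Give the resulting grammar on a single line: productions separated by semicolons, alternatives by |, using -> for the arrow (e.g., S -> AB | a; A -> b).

No ε-productions.
No unit productions to eliminate.
TERM: introduce A -> a, B -> j and substitute in every rule of length ≥2.
BIN: S -> YAB becomes S -> YC, C -> AB.

S -> a | BA | YC; A -> a; B -> j; C -> AB; Y -> j | BB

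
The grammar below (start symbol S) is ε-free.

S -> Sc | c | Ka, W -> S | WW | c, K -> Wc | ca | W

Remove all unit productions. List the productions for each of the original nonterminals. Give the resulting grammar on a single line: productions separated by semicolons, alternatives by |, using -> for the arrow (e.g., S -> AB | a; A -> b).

S -> c | Ka | Sc; K -> c | Ka | Sc | WW | Wc | ca; W -> c | Ka | Sc | WW

Unit productions: K->W, W->S.
Unit pairs (A ⇒* B via units): (K,S), (K,W), (W,S).
S: inherits non-unit rules of {S} → Ka | Sc | c.
K: inherits non-unit rules of {K, S, W} → Ka | Sc | WW | Wc | c | ca.
W: inherits non-unit rules of {S, W} → Ka | Sc | WW | c.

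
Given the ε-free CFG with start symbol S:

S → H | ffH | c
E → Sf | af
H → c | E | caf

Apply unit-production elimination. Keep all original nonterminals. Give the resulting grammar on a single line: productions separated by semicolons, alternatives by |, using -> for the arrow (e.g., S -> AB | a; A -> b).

S -> c | Sf | af | caf | ffH; E -> Sf | af; H -> c | Sf | af | caf

Unit productions: H->E, S->H.
Unit pairs (A ⇒* B via units): (H,E), (S,E), (S,H).
S: inherits non-unit rules of {E, H, S} → Sf | af | c | caf | ffH.
E: inherits non-unit rules of {E} → Sf | af.
H: inherits non-unit rules of {E, H} → Sf | af | c | caf.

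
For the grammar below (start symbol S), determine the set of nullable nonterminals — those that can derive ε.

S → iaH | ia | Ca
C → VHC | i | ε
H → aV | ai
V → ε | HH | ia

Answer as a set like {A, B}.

{C, V}

Directly nullable (have an ε-rule): {C, V}.
Not nullable: H, S — each has a terminal in every rule's right-hand side or depends on a non-nullable symbol.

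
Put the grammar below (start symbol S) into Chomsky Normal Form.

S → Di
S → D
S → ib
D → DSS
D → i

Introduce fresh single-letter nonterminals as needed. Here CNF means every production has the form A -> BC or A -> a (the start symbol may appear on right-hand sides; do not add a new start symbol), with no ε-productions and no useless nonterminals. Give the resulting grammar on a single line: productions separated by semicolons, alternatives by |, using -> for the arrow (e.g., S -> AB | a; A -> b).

No ε-productions.
After unit-elimination: S -> i | Di | ib | DSS; D -> i | DSS.
TERM: introduce B -> b, A -> i and substitute in every rule of length ≥2.
BIN: D -> DSS becomes D -> DC, C -> SS; S -> DSS becomes S -> DE, E -> SS.

S -> i | AB | DA | DE; A -> i; B -> b; C -> SS; D -> i | DC; E -> SS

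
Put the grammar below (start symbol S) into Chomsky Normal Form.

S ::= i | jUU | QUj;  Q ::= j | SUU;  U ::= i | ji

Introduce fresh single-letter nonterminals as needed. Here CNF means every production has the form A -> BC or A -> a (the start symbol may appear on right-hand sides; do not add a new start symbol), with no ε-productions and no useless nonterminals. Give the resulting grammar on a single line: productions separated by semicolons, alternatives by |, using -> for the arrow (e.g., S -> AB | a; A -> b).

S -> i | AD | QE; A -> j; B -> i; C -> UU; D -> UU; E -> UA; Q -> j | SC; U -> i | AB

No ε-productions.
No unit productions to eliminate.
TERM: introduce B -> i, A -> j and substitute in every rule of length ≥2.
BIN: Q -> SUU becomes Q -> SC, C -> UU; S -> AUU becomes S -> AD, D -> UU; S -> QUA becomes S -> QE, E -> UA.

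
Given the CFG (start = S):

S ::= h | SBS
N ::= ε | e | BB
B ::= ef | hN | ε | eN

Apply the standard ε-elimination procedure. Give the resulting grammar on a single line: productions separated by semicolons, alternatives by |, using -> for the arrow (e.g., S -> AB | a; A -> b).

Nullable set: {B, N}.
S -> SBS: B nullable, giving SBS | SS.
Drop B -> ε.
B -> eN: N nullable, giving e | eN.
B -> hN: N nullable, giving h | hN.
Drop N -> ε.
N -> BB: B, B nullable, giving B | BB.
Unchanged (no nullable symbols): S -> h; B -> ef; N -> e.

S -> h | SS | SBS; B -> e | h | eN | ef | hN; N -> B | e | BB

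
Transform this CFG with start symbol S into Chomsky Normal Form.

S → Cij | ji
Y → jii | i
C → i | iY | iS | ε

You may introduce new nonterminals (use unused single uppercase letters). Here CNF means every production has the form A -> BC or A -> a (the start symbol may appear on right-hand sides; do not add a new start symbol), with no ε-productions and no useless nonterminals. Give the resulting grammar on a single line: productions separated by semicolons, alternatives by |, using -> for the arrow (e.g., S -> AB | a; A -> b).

S -> AB | BA | CD; A -> i; B -> j; C -> i | AS | AY; D -> AB; E -> AA; Y -> i | BE

Nullable: {C}; after ε-elimination: S -> ij | ji | Cij; C -> i | iS | iY; Y -> i | jii.
No unit productions to eliminate.
TERM: introduce A -> i, B -> j and substitute in every rule of length ≥2.
BIN: S -> CAB becomes S -> CD, D -> AB; Y -> BAA becomes Y -> BE, E -> AA.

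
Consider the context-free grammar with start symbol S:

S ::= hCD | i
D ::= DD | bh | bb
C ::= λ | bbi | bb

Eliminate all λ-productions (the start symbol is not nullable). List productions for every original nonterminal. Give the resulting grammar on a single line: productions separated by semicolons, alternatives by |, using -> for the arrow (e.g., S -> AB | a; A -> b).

Nullable set: {C}.
S -> hCD: C nullable, giving hCD | hD.
Drop C -> λ.
Unchanged (no nullable symbols): S -> i; C -> bb; C -> bbi; D -> DD; D -> bb; D -> bh.

S -> i | hD | hCD; C -> bb | bbi; D -> DD | bb | bh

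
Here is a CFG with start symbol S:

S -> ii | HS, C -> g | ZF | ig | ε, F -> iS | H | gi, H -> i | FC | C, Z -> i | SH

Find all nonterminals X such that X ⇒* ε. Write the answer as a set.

Directly nullable (have an ε-rule): {C}.
H is nullable via H -> C (every symbol on the right is already known nullable).
F is nullable via F -> H (every symbol on the right is already known nullable).
Not nullable: S, Z — each has a terminal in every rule's right-hand side or depends on a non-nullable symbol.

{C, F, H}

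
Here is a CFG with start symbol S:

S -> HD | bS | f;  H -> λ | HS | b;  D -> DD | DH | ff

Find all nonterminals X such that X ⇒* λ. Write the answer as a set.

{H}

Directly nullable (have an ε-rule): {H}.
Not nullable: D, S — each has a terminal in every rule's right-hand side or depends on a non-nullable symbol.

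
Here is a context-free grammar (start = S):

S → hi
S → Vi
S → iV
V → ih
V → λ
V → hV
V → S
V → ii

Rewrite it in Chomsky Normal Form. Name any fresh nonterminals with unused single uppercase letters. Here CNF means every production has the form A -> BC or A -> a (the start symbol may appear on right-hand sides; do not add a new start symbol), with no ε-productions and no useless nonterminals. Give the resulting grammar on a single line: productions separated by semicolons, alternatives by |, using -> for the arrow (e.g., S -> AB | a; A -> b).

S -> i | AV | BA | VA; A -> i; B -> h; V -> h | i | AA | AB | AV | BA | BV | VA

Nullable: {V}; after ε-elimination: S -> i | Vi | hi | iV; V -> S | h | hV | ih | ii.
After unit-elimination: S -> i | Vi | hi | iV; V -> h | i | Vi | hV | hi | iV | ih | ii.
TERM: introduce B -> h, A -> i and substitute in every rule of length ≥2.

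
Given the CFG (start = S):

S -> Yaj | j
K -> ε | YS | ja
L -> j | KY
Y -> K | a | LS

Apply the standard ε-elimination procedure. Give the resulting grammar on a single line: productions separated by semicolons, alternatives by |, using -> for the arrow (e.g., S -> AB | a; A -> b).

Nullable set: {K, L, Y}.
S -> Yaj: Y nullable, giving Yaj | aj.
Drop K -> ε.
K -> YS: Y nullable, giving S | YS.
L -> KY: K, Y nullable, giving K | KY | Y.
Y -> K: K nullable, giving K.
Y -> LS: L nullable, giving LS | S.
Unchanged (no nullable symbols): S -> j; K -> ja; L -> j; Y -> a.

S -> j | aj | Yaj; K -> S | YS | ja; L -> K | Y | j | KY; Y -> K | S | a | LS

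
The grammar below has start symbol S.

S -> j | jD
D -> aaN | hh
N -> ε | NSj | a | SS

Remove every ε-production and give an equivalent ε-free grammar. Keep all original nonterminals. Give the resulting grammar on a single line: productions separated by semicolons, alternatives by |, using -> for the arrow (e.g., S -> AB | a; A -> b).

Nullable set: {N}.
D -> aaN: N nullable, giving aa | aaN.
Drop N -> ε.
N -> NSj: N nullable, giving NSj | Sj.
Unchanged (no nullable symbols): S -> j; S -> jD; D -> hh; N -> SS; N -> a.

S -> j | jD; D -> aa | hh | aaN; N -> a | SS | Sj | NSj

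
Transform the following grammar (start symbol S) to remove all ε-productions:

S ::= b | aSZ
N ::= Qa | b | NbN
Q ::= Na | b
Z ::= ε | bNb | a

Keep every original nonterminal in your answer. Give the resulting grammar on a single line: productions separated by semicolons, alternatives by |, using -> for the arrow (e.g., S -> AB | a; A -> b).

Nullable set: {Z}.
S -> aSZ: Z nullable, giving aS | aSZ.
Drop Z -> ε.
Unchanged (no nullable symbols): S -> b; N -> NbN; N -> Qa; N -> b; Q -> Na; Q -> b; Z -> a; Z -> bNb.

S -> b | aS | aSZ; N -> b | Qa | NbN; Q -> b | Na; Z -> a | bNb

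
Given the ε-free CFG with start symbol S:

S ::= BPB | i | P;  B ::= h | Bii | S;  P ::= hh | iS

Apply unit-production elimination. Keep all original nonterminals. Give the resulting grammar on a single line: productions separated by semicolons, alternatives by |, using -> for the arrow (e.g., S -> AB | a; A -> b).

Unit productions: B->S, S->P.
Unit pairs (A ⇒* B via units): (B,P), (B,S), (S,P).
S: inherits non-unit rules of {P, S} → BPB | hh | i | iS.
B: inherits non-unit rules of {B, P, S} → BPB | Bii | h | hh | i | iS.
P: inherits non-unit rules of {P} → hh | iS.

S -> i | hh | iS | BPB; B -> h | i | hh | iS | BPB | Bii; P -> hh | iS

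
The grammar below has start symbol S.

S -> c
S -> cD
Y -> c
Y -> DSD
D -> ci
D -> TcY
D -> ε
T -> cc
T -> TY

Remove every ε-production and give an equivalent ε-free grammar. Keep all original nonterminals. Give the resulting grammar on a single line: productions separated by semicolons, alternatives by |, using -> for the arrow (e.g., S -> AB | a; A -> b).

Nullable set: {D}.
S -> cD: D nullable, giving c | cD.
Drop D -> ε.
Y -> DSD: D, D nullable, giving DS | DSD | S | SD.
Unchanged (no nullable symbols): S -> c; D -> TcY; D -> ci; T -> TY; T -> cc; Y -> c.

S -> c | cD; D -> ci | TcY; T -> TY | cc; Y -> S | c | DS | SD | DSD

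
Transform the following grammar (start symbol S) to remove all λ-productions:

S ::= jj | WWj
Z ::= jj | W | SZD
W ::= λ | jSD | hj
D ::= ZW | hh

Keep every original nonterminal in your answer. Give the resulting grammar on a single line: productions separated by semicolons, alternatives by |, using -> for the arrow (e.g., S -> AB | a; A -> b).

S -> j | Wj | jj | WWj; D -> W | Z | ZW | hh; W -> hj | jS | jSD; Z -> S | W | SD | SZ | jj | SZD

Nullable set: {D, W, Z}.
S -> WWj: W, W nullable, giving WWj | Wj | j.
D -> ZW: Z, W nullable, giving W | Z | ZW.
Drop W -> λ.
W -> jSD: D nullable, giving jS | jSD.
Z -> SZD: Z, D nullable, giving S | SD | SZ | SZD.
Z -> W: W nullable, giving W.
Unchanged (no nullable symbols): S -> jj; D -> hh; W -> hj; Z -> jj.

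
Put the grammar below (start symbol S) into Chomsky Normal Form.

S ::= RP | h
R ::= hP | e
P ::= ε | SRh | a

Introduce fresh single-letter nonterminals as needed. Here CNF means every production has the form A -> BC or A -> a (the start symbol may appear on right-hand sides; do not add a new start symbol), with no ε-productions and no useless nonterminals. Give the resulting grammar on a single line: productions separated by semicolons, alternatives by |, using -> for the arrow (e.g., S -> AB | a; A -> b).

Nullable: {P}; after ε-elimination: S -> R | h | RP; P -> a | SRh; R -> e | h | hP.
After unit-elimination: S -> e | h | RP | hP; P -> a | SRh; R -> e | h | hP.
TERM: introduce A -> h and substitute in every rule of length ≥2.
BIN: P -> SRA becomes P -> SB, B -> RA.

S -> e | h | AP | RP; A -> h; B -> RA; P -> a | SB; R -> e | h | AP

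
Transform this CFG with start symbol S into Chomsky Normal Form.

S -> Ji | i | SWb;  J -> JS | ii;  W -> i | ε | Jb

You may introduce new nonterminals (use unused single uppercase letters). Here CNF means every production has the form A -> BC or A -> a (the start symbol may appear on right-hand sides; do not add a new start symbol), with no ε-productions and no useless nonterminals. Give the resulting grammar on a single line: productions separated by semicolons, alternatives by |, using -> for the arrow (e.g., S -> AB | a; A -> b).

Nullable: {W}; after ε-elimination: S -> i | Ji | Sb | SWb; J -> JS | ii; W -> i | Jb.
No unit productions to eliminate.
TERM: introduce B -> b, A -> i and substitute in every rule of length ≥2.
BIN: S -> SWB becomes S -> SC, C -> WB.

S -> i | JA | SB | SC; A -> i; B -> b; C -> WB; J -> AA | JS; W -> i | JB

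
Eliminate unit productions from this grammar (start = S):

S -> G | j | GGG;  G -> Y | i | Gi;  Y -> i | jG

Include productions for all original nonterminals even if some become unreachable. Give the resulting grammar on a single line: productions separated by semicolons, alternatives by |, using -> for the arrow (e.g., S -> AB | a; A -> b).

S -> i | j | Gi | jG | GGG; G -> i | Gi | jG; Y -> i | jG

Unit productions: G->Y, S->G.
Unit pairs (A ⇒* B via units): (G,Y), (S,G), (S,Y).
S: inherits non-unit rules of {G, S, Y} → GGG | Gi | i | j | jG.
G: inherits non-unit rules of {G, Y} → Gi | i | jG.
Y: inherits non-unit rules of {Y} → i | jG.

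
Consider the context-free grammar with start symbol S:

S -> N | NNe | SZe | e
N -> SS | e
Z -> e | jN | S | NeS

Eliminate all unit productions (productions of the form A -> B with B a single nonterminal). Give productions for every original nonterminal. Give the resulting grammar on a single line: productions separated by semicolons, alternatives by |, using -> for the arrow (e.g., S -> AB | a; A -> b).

Unit productions: S->N, Z->S.
Unit pairs (A ⇒* B via units): (S,N), (Z,N), (Z,S).
S: inherits non-unit rules of {N, S} → NNe | SS | SZe | e.
N: inherits non-unit rules of {N} → SS | e.
Z: inherits non-unit rules of {N, S, Z} → NNe | NeS | SS | SZe | e | jN.

S -> e | SS | NNe | SZe; N -> e | SS; Z -> e | SS | jN | NNe | NeS | SZe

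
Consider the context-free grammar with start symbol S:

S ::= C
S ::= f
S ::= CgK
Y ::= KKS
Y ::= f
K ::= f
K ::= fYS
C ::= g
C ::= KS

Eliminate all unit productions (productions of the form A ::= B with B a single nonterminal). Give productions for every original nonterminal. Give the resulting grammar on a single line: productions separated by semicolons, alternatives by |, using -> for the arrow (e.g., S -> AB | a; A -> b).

Unit productions: S->C.
Unit pairs (A ⇒* B via units): (S,C).
S: inherits non-unit rules of {C, S} → CgK | KS | f | g.
C: inherits non-unit rules of {C} → KS | g.
K: inherits non-unit rules of {K} → f | fYS.
Y: inherits non-unit rules of {Y} → KKS | f.

S -> f | g | KS | CgK; C -> g | KS; K -> f | fYS; Y -> f | KKS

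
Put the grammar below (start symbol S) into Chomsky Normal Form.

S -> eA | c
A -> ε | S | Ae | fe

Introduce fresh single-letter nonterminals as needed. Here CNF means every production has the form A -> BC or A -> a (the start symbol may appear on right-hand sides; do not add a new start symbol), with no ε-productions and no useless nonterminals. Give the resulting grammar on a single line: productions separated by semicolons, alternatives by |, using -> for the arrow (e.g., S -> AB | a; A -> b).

S -> c | e | BA; A -> c | e | AB | BA | CB; B -> e; C -> f

Nullable: {A}; after ε-elimination: S -> c | e | eA; A -> S | e | Ae | fe.
After unit-elimination: S -> c | e | eA; A -> c | e | Ae | eA | fe.
TERM: introduce B -> e, C -> f and substitute in every rule of length ≥2.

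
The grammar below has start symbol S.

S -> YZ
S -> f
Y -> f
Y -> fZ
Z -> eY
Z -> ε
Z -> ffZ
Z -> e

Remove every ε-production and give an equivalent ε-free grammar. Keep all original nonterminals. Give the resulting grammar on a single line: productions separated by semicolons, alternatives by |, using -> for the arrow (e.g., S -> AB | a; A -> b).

Nullable set: {Z}.
S -> YZ: Z nullable, giving Y | YZ.
Y -> fZ: Z nullable, giving f | fZ.
Drop Z -> ε.
Z -> ffZ: Z nullable, giving ff | ffZ.
Unchanged (no nullable symbols): S -> f; Y -> f; Z -> e; Z -> eY.

S -> Y | f | YZ; Y -> f | fZ; Z -> e | eY | ff | ffZ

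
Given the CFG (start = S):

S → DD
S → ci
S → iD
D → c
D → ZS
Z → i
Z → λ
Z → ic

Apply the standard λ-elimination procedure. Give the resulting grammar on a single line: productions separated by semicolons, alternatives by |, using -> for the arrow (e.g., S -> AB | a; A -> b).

Nullable set: {Z}.
D -> ZS: Z nullable, giving S | ZS.
Drop Z -> λ.
Unchanged (no nullable symbols): S -> DD; S -> ci; S -> iD; D -> c; Z -> i; Z -> ic.

S -> DD | ci | iD; D -> S | c | ZS; Z -> i | ic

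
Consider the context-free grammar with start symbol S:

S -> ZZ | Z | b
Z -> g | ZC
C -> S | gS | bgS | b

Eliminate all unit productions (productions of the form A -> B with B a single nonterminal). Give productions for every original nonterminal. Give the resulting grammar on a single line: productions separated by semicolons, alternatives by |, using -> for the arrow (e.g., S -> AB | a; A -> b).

S -> b | g | ZC | ZZ; C -> b | g | ZC | ZZ | gS | bgS; Z -> g | ZC

Unit productions: C->S, S->Z.
Unit pairs (A ⇒* B via units): (C,S), (C,Z), (S,Z).
S: inherits non-unit rules of {S, Z} → ZC | ZZ | b | g.
C: inherits non-unit rules of {C, S, Z} → ZC | ZZ | b | bgS | g | gS.
Z: inherits non-unit rules of {Z} → ZC | g.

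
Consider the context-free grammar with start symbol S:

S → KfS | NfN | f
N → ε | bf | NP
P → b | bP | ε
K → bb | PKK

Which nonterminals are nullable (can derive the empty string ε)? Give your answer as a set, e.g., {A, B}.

Directly nullable (have an ε-rule): {N, P}.
Not nullable: K, S — each has a terminal in every rule's right-hand side or depends on a non-nullable symbol.

{N, P}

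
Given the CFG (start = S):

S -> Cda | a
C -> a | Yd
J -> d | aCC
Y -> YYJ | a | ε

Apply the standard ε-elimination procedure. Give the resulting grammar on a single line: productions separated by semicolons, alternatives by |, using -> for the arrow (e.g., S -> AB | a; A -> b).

Nullable set: {Y}.
C -> Yd: Y nullable, giving Yd | d.
Drop Y -> ε.
Y -> YYJ: Y, Y nullable, giving J | YJ | YYJ.
Unchanged (no nullable symbols): S -> Cda; S -> a; C -> a; J -> aCC; J -> d; Y -> a.

S -> a | Cda; C -> a | d | Yd; J -> d | aCC; Y -> J | a | YJ | YYJ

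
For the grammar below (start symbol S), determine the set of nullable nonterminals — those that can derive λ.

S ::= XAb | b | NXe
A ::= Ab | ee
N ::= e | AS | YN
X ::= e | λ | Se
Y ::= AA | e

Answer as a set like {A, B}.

Directly nullable (have an ε-rule): {X}.
Not nullable: A, N, S, Y — each has a terminal in every rule's right-hand side or depends on a non-nullable symbol.

{X}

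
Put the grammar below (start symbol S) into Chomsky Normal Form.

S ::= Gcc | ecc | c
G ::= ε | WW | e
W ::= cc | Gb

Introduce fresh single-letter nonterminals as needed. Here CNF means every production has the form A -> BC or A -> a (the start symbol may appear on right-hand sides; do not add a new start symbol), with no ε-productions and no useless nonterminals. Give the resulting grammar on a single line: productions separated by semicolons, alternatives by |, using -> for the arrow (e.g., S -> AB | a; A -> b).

Nullable: {G}; after ε-elimination: S -> c | cc | Gcc | ecc; G -> e | WW; W -> b | Gb | cc.
No unit productions to eliminate.
TERM: introduce C -> b, A -> c, B -> e and substitute in every rule of length ≥2.
BIN: S -> BAA becomes S -> BD, D -> AA; S -> GAA becomes S -> GE, E -> AA.

S -> c | AA | BD | GE; A -> c; B -> e; C -> b; D -> AA; E -> AA; G -> e | WW; W -> b | AA | GC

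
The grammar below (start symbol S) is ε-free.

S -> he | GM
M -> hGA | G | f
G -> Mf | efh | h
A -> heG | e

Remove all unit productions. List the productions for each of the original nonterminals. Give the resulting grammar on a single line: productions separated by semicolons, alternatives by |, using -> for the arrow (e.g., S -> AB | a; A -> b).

Unit productions: M->G.
Unit pairs (A ⇒* B via units): (M,G).
S: inherits non-unit rules of {S} → GM | he.
A: inherits non-unit rules of {A} → e | heG.
G: inherits non-unit rules of {G} → Mf | efh | h.
M: inherits non-unit rules of {G, M} → Mf | efh | f | h | hGA.

S -> GM | he; A -> e | heG; G -> h | Mf | efh; M -> f | h | Mf | efh | hGA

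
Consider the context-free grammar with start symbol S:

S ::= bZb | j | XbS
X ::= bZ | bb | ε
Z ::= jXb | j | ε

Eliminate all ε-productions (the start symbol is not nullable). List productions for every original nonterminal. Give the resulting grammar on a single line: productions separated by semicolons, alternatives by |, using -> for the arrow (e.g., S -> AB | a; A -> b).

S -> j | bS | bb | XbS | bZb; X -> b | bZ | bb; Z -> j | jb | jXb

Nullable set: {X, Z}.
S -> XbS: X nullable, giving XbS | bS.
S -> bZb: Z nullable, giving bZb | bb.
Drop X -> ε.
X -> bZ: Z nullable, giving b | bZ.
Drop Z -> ε.
Z -> jXb: X nullable, giving jXb | jb.
Unchanged (no nullable symbols): S -> j; X -> bb; Z -> j.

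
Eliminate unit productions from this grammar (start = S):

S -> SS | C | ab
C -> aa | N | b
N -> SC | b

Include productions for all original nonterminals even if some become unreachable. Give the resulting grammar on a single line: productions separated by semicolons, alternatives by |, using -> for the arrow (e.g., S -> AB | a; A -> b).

S -> b | SC | SS | aa | ab; C -> b | SC | aa; N -> b | SC

Unit productions: C->N, S->C.
Unit pairs (A ⇒* B via units): (C,N), (S,C), (S,N).
S: inherits non-unit rules of {C, N, S} → SC | SS | aa | ab | b.
C: inherits non-unit rules of {C, N} → SC | aa | b.
N: inherits non-unit rules of {N} → SC | b.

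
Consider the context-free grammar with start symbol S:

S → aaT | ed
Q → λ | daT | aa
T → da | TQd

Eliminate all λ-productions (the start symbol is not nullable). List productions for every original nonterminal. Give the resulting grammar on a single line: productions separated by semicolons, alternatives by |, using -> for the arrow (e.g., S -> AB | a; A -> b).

Nullable set: {Q}.
Drop Q -> λ.
T -> TQd: Q nullable, giving TQd | Td.
Unchanged (no nullable symbols): S -> aaT; S -> ed; Q -> aa; Q -> daT; T -> da.

S -> ed | aaT; Q -> aa | daT; T -> Td | da | TQd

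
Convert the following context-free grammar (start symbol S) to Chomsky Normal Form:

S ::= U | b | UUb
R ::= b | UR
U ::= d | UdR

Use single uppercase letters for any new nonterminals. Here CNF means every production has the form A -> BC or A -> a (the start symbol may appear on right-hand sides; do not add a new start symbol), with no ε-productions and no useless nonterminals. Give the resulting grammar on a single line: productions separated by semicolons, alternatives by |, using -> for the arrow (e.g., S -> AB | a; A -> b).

No ε-productions.
After unit-elimination: S -> b | d | UUb | UdR; R -> b | UR; U -> d | UdR.
TERM: introduce A -> b, B -> d and substitute in every rule of length ≥2.
BIN: S -> UBR becomes S -> UC, C -> BR; S -> UUA becomes S -> UD, D -> UA; U -> UBR becomes U -> UE, E -> BR.

S -> b | d | UC | UD; A -> b; B -> d; C -> BR; D -> UA; E -> BR; R -> b | UR; U -> d | UE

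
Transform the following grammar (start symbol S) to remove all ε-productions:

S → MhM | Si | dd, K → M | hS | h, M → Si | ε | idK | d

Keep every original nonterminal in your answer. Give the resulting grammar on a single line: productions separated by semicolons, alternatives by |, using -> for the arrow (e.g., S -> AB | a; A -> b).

S -> h | Mh | Si | dd | hM | MhM; K -> M | h | hS; M -> d | Si | id | idK

Nullable set: {K, M}.
S -> MhM: M, M nullable, giving Mh | MhM | h | hM.
K -> M: M nullable, giving M.
Drop M -> ε.
M -> idK: K nullable, giving id | idK.
Unchanged (no nullable symbols): S -> Si; S -> dd; K -> h; K -> hS; M -> Si; M -> d.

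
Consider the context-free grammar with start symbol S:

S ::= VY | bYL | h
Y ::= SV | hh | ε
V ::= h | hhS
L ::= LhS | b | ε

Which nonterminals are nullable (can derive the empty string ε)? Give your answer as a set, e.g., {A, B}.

{L, Y}

Directly nullable (have an ε-rule): {L, Y}.
Not nullable: S, V — each has a terminal in every rule's right-hand side or depends on a non-nullable symbol.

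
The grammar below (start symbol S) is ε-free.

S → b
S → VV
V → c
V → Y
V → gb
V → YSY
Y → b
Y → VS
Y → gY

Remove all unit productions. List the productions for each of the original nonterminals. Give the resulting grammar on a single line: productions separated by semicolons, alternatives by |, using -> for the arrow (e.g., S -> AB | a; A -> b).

S -> b | VV; V -> b | c | VS | gY | gb | YSY; Y -> b | VS | gY

Unit productions: V->Y.
Unit pairs (A ⇒* B via units): (V,Y).
S: inherits non-unit rules of {S} → VV | b.
V: inherits non-unit rules of {V, Y} → VS | YSY | b | c | gY | gb.
Y: inherits non-unit rules of {Y} → VS | b | gY.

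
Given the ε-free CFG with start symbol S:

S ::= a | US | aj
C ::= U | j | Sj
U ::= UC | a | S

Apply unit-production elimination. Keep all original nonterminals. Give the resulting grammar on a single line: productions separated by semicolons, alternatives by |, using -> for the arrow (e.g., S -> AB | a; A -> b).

Unit productions: C->U, U->S.
Unit pairs (A ⇒* B via units): (C,S), (C,U), (U,S).
S: inherits non-unit rules of {S} → US | a | aj.
C: inherits non-unit rules of {C, S, U} → Sj | UC | US | a | aj | j.
U: inherits non-unit rules of {S, U} → UC | US | a | aj.

S -> a | US | aj; C -> a | j | Sj | UC | US | aj; U -> a | UC | US | aj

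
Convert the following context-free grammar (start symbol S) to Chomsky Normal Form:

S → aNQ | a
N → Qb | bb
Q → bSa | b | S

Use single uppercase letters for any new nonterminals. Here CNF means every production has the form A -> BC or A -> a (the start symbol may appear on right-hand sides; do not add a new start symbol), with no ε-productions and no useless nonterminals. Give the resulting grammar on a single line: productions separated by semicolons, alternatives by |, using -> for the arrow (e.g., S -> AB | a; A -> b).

No ε-productions.
After unit-elimination: S -> a | aNQ; N -> Qb | bb; Q -> a | b | aNQ | bSa.
TERM: introduce B -> a, A -> b and substitute in every rule of length ≥2.
BIN: Q -> ASB becomes Q -> AC, C -> SB; Q -> BNQ becomes Q -> BD, D -> NQ; S -> BNQ becomes S -> BE, E -> NQ.

S -> a | BE; A -> b; B -> a; C -> SB; D -> NQ; E -> NQ; N -> AA | QA; Q -> a | b | AC | BD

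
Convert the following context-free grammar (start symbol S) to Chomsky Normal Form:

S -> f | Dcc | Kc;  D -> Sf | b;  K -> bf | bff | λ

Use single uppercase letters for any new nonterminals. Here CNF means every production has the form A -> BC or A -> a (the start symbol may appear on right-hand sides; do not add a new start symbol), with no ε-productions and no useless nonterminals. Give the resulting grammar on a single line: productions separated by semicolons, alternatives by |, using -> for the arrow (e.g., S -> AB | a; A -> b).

Nullable: {K}; after ε-elimination: S -> c | f | Kc | Dcc; D -> b | Sf; K -> bf | bff.
No unit productions to eliminate.
TERM: introduce B -> b, C -> c, A -> f and substitute in every rule of length ≥2.
BIN: K -> BAA becomes K -> BE, E -> AA; S -> DCC becomes S -> DF, F -> CC.

S -> c | f | DF | KC; A -> f; B -> b; C -> c; D -> b | SA; E -> AA; F -> CC; K -> BA | BE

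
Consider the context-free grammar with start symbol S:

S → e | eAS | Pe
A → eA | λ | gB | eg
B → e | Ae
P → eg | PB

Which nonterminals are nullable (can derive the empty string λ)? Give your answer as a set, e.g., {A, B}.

Directly nullable (have an ε-rule): {A}.
Not nullable: B, P, S — each has a terminal in every rule's right-hand side or depends on a non-nullable symbol.

{A}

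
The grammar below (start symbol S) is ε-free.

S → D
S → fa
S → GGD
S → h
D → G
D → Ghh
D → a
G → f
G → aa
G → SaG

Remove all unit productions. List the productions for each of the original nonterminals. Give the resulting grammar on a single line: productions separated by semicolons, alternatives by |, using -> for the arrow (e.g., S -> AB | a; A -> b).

S -> a | f | h | aa | fa | GGD | Ghh | SaG; D -> a | f | aa | Ghh | SaG; G -> f | aa | SaG

Unit productions: D->G, S->D.
Unit pairs (A ⇒* B via units): (D,G), (S,D), (S,G).
S: inherits non-unit rules of {D, G, S} → GGD | Ghh | SaG | a | aa | f | fa | h.
D: inherits non-unit rules of {D, G} → Ghh | SaG | a | aa | f.
G: inherits non-unit rules of {G} → SaG | aa | f.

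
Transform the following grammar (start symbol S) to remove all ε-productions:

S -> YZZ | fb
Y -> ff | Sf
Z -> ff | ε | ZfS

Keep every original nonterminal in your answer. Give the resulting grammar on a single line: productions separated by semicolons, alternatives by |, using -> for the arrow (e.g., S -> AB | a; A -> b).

Nullable set: {Z}.
S -> YZZ: Z, Z nullable, giving Y | YZ | YZZ.
Drop Z -> ε.
Z -> ZfS: Z nullable, giving ZfS | fS.
Unchanged (no nullable symbols): S -> fb; Y -> Sf; Y -> ff; Z -> ff.

S -> Y | YZ | fb | YZZ; Y -> Sf | ff; Z -> fS | ff | ZfS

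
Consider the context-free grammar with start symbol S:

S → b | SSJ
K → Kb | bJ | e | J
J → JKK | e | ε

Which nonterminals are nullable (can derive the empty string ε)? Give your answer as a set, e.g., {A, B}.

Directly nullable (have an ε-rule): {J}.
K is nullable via K -> J (every symbol on the right is already known nullable).
Not nullable: S — each has a terminal in every rule's right-hand side or depends on a non-nullable symbol.

{J, K}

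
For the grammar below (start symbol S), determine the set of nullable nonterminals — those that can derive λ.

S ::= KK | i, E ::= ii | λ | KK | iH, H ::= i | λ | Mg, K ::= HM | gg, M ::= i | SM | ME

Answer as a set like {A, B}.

{E, H}

Directly nullable (have an ε-rule): {E, H}.
Not nullable: K, M, S — each has a terminal in every rule's right-hand side or depends on a non-nullable symbol.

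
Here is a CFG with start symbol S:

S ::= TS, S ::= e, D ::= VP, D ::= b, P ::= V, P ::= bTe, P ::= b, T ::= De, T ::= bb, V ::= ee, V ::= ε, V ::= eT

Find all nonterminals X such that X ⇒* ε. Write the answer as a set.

{D, P, V}

Directly nullable (have an ε-rule): {V}.
P is nullable via P -> V (every symbol on the right is already known nullable).
D is nullable via D -> VP (every symbol on the right is already known nullable).
Not nullable: S, T — each has a terminal in every rule's right-hand side or depends on a non-nullable symbol.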